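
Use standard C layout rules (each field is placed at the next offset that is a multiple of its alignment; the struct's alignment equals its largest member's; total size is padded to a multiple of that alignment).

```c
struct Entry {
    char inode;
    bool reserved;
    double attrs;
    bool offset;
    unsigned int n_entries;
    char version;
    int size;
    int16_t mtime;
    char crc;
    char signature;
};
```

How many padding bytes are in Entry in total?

inode at 0 (size 1, align 1) → ends 1
reserved at 1 (size 1, align 1) → ends 2
pad 6 to align 8 for attrs
attrs at 8 (size 8, align 8) → ends 16
offset at 16 (size 1, align 1) → ends 17
pad 3 to align 4 for n_entries
n_entries at 20 (size 4, align 4) → ends 24
version at 24 (size 1, align 1) → ends 25
pad 3 to align 4 for size
size at 28 (size 4, align 4) → ends 32
mtime at 32 (size 2, align 2) → ends 34
crc at 34 (size 1, align 1) → ends 35
signature at 35 (size 1, align 1) → ends 36
tail pad 4 to reach multiple of 8
total 40 bytes, alignment 8
data bytes 24, size 40 → padding 16

16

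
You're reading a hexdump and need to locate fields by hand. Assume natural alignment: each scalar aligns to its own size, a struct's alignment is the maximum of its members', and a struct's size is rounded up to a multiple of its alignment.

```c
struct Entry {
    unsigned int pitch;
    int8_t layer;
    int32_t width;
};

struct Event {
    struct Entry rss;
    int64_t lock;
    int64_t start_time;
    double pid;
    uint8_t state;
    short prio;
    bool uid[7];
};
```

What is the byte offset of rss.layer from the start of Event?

4

Entry: pitch at 0 (size 4, align 4) → ends 4; layer at 4 (size 1, align 1) → ends 5; pad 3 to align 4 for width; width at 8 (size 4, align 4) → ends 12; total 12 bytes, alignment 4
rss at 0 (size 12, align 4) → ends 12
within Entry: layer at 4
0 + 4 = 4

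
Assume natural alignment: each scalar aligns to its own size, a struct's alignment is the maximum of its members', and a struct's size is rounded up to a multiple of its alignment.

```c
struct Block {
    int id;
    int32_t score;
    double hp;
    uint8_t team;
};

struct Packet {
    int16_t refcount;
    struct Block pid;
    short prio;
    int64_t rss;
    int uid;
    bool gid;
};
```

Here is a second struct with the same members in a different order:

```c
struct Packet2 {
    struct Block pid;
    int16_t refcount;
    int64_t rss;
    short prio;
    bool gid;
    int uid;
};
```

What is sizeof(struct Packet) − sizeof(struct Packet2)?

8

Block: id at 0 (size 4, align 4) → ends 4; score at 4 (size 4, align 4) → ends 8; hp at 8 (size 8, align 8) → ends 16; team at 16 (size 1, align 1) → ends 17; tail pad 7 to reach multiple of 8; total 24 bytes, alignment 8
refcount at 0 (size 2, align 2) → ends 2
pad 6 to align 8 for pid
pid at 8 (size 24, align 8) → ends 32
prio at 32 (size 2, align 2) → ends 34
pad 6 to align 8 for rss
rss at 40 (size 8, align 8) → ends 48
uid at 48 (size 4, align 4) → ends 52
gid at 52 (size 1, align 1) → ends 53
tail pad 3 to reach multiple of 8
total 56 bytes, alignment 8
— Packet2 —
pid at 0 (size 24, align 8) → ends 24
refcount at 24 (size 2, align 2) → ends 26
pad 6 to align 8 for rss
rss at 32 (size 8, align 8) → ends 40
prio at 40 (size 2, align 2) → ends 42
gid at 42 (size 1, align 1) → ends 43
pad 1 to align 4 for uid
uid at 44 (size 4, align 4) → ends 48
total 48 bytes, alignment 8
56 − 48 = 8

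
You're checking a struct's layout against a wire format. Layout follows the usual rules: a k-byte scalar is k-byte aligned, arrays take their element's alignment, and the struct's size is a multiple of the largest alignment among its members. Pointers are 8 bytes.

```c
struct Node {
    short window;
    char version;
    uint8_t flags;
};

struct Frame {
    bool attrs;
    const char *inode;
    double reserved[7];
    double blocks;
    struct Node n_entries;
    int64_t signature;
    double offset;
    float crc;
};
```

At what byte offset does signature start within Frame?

88

Node: @0: window [2B, align 2] → 2; @2: version [1B, align 1] → 3; @3: flags [1B, align 1] → 4; size 4, align 2
@0: attrs [1B, align 1] → 1
+7 pad (align 8)
@8: inode [8B, align 8] → 16
@16: reserved [56B, align 8] → 72
@72: blocks [8B, align 8] → 80
@80: n_entries [4B, align 2] → 84
+4 pad (align 8)
@88: signature [8B, align 8] → 96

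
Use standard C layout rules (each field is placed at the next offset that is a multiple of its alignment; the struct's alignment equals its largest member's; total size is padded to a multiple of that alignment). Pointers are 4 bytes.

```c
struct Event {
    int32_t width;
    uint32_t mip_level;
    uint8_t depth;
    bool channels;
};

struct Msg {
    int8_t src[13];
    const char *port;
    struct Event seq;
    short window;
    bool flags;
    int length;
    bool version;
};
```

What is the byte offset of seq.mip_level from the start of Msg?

Event: @0: width [4B, align 4] → 4; @4: mip_level [4B, align 4] → 8; @8: depth [1B, align 1] → 9; @9: channels [1B, align 1] → 10; +2 tail pad (align 4); size 12, align 4
@0: src [13B, align 1] → 13
+3 pad (align 4)
@16: port [4B, align 4] → 20
@20: seq [12B, align 4] → 32
within Event: mip_level at 4
20 + 4 = 24

24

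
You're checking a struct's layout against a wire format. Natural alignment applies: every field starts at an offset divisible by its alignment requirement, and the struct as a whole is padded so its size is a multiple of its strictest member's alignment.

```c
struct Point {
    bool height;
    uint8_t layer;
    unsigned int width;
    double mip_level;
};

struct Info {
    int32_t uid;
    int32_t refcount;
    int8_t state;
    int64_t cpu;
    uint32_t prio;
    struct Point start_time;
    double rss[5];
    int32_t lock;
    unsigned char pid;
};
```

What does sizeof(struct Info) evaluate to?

96

Point: height at 0 (size 1, align 1) → ends 1; layer at 1 (size 1, align 1) → ends 2; pad 2 to align 4 for width; width at 4 (size 4, align 4) → ends 8; mip_level at 8 (size 8, align 8) → ends 16; total 16 bytes, alignment 8
uid at 0 (size 4, align 4) → ends 4
refcount at 4 (size 4, align 4) → ends 8
state at 8 (size 1, align 1) → ends 9
pad 7 to align 8 for cpu
cpu at 16 (size 8, align 8) → ends 24
prio at 24 (size 4, align 4) → ends 28
pad 4 to align 8 for start_time
start_time at 32 (size 16, align 8) → ends 48
rss at 48 (size 40, align 8) → ends 88
lock at 88 (size 4, align 4) → ends 92
pid at 92 (size 1, align 1) → ends 93
tail pad 3 to reach multiple of 8
total 96 bytes, alignment 8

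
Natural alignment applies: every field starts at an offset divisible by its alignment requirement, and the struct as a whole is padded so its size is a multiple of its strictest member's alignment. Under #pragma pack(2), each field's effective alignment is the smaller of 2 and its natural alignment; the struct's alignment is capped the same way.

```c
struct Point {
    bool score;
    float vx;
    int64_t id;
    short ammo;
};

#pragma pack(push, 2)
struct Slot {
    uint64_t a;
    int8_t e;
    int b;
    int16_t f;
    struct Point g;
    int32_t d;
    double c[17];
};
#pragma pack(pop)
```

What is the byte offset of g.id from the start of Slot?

24

Point: score at 0 (size 1, align 1) → ends 1; pad 3 to align 4 for vx; vx at 4 (size 4, align 4) → ends 8; id at 8 (size 8, align 8) → ends 16; ammo at 16 (size 2, align 2) → ends 18; tail pad 6 to reach multiple of 8; total 24 bytes, alignment 8
a at 0 (size 8, align 2) → ends 8
e at 8 (size 1, align 1) → ends 9
pad 1 to align 2 for b
b at 10 (size 4, align 2) → ends 14
f at 14 (size 2, align 2) → ends 16
g at 16 (size 24, align 2) → ends 40
within Point: id at 8
16 + 8 = 24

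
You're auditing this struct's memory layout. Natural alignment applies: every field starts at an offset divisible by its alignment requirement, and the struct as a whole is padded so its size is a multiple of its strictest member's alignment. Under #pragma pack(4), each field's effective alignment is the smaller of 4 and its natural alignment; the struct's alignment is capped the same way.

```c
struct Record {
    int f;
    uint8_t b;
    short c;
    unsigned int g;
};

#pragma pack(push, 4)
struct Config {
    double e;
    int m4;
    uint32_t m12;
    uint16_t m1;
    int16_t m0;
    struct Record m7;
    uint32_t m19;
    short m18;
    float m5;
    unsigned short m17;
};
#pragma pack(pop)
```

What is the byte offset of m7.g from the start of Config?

Record: @0: f [4B, align 4] → 4; @4: b [1B, align 1] → 5; +1 pad (align 2); @6: c [2B, align 2] → 8; @8: g [4B, align 4] → 12; size 12, align 4
@0: e [8B, align 4] → 8
@8: m4 [4B, align 4] → 12
@12: m12 [4B, align 4] → 16
@16: m1 [2B, align 2] → 18
@18: m0 [2B, align 2] → 20
@20: m7 [12B, align 4] → 32
within Record: g at 8
20 + 8 = 28

28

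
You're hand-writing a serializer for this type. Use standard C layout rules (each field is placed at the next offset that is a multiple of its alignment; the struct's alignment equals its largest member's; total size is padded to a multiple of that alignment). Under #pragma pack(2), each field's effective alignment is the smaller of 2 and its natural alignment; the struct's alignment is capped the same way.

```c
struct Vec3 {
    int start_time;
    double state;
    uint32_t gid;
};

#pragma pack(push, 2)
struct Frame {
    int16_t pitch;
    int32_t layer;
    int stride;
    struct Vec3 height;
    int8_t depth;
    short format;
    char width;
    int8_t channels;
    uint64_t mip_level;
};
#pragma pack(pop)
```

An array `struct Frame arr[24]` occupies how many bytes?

1152

Vec3: start_time at 0 (size 4, align 4) → ends 4; pad 4 to align 8 for state; state at 8 (size 8, align 8) → ends 16; gid at 16 (size 4, align 4) → ends 20; tail pad 4 to reach multiple of 8; total 24 bytes, alignment 8
pitch at 0 (size 2, align 2) → ends 2
layer at 2 (size 4, align 2) → ends 6
stride at 6 (size 4, align 2) → ends 10
height at 10 (size 24, align 2) → ends 34
depth at 34 (size 1, align 1) → ends 35
pad 1 to align 2 for format
format at 36 (size 2, align 2) → ends 38
width at 38 (size 1, align 1) → ends 39
channels at 39 (size 1, align 1) → ends 40
mip_level at 40 (size 8, align 2) → ends 48
total 48 bytes, alignment 2
array of 24: 24 × 48 = 1152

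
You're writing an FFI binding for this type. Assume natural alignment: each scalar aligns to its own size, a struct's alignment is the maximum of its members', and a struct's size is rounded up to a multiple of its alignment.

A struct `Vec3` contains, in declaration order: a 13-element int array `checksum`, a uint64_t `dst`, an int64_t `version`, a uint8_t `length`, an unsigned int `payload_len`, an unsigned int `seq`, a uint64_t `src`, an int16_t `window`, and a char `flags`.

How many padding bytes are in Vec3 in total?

16

@0: checksum [52B, align 4] → 52
+4 pad (align 8)
@56: dst [8B, align 8] → 64
@64: version [8B, align 8] → 72
@72: length [1B, align 1] → 73
+3 pad (align 4)
@76: payload_len [4B, align 4] → 80
@80: seq [4B, align 4] → 84
+4 pad (align 8)
@88: src [8B, align 8] → 96
@96: window [2B, align 2] → 98
@98: flags [1B, align 1] → 99
+5 tail pad (align 8)
size 104, align 8
data bytes 88, size 104 → padding 16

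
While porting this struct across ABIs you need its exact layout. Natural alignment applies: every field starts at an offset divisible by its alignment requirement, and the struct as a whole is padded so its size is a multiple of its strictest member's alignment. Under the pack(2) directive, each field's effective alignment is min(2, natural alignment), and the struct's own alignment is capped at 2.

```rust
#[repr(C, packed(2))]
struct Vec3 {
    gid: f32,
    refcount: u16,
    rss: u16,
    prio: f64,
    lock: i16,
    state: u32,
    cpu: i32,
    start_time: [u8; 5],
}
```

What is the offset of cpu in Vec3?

22

gid at 0 (size 4, align 2) → ends 4
refcount at 4 (size 2, align 2) → ends 6
rss at 6 (size 2, align 2) → ends 8
prio at 8 (size 8, align 2) → ends 16
lock at 16 (size 2, align 2) → ends 18
state at 18 (size 4, align 2) → ends 22
cpu at 22 (size 4, align 2) → ends 26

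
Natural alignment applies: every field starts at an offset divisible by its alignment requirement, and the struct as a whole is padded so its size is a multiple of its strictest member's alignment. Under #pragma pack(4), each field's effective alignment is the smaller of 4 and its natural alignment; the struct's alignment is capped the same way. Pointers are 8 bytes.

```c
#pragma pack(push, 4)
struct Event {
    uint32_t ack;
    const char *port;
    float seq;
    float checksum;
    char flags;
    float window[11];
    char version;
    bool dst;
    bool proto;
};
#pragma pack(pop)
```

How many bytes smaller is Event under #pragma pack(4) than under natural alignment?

8

natural layout:
  ack at 0 (size 4, align 4) → ends 4
  pad 4 to align 8 for port
  port at 8 (size 8, align 8) → ends 16
  seq at 16 (size 4, align 4) → ends 20
  checksum at 20 (size 4, align 4) → ends 24
  flags at 24 (size 1, align 1) → ends 25
  pad 3 to align 4 for window
  window at 28 (size 44, align 4) → ends 72
  version at 72 (size 1, align 1) → ends 73
  dst at 73 (size 1, align 1) → ends 74
  proto at 74 (size 1, align 1) → ends 75
  tail pad 5 to reach multiple of 8
  total 80 bytes, alignment 8
packed(4) layout:
  ack at 0 (size 4, align 4) → ends 4
  port at 4 (size 8, align 4) → ends 12
  seq at 12 (size 4, align 4) → ends 16
  checksum at 16 (size 4, align 4) → ends 20
  flags at 20 (size 1, align 1) → ends 21
  pad 3 to align 4 for window
  window at 24 (size 44, align 4) → ends 68
  version at 68 (size 1, align 1) → ends 69
  dst at 69 (size 1, align 1) → ends 70
  proto at 70 (size 1, align 1) → ends 71
  tail pad 1 to reach multiple of 4
  total 72 bytes, alignment 4
80 − 72 = 8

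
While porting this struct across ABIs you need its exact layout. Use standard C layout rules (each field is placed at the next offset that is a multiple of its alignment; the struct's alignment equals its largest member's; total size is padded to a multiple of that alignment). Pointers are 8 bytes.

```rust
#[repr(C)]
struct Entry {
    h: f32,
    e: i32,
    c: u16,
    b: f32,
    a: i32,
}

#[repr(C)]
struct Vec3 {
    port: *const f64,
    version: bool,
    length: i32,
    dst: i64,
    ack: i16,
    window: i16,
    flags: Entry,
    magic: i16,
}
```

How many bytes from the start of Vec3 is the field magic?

48

Entry: @0: h [4B, align 4] → 4; @4: e [4B, align 4] → 8; @8: c [2B, align 2] → 10; +2 pad (align 4); @12: b [4B, align 4] → 16; @16: a [4B, align 4] → 20; size 20, align 4
@0: port [8B, align 8] → 8
@8: version [1B, align 1] → 9
+3 pad (align 4)
@12: length [4B, align 4] → 16
@16: dst [8B, align 8] → 24
@24: ack [2B, align 2] → 26
@26: window [2B, align 2] → 28
@28: flags [20B, align 4] → 48
@48: magic [2B, align 2] → 50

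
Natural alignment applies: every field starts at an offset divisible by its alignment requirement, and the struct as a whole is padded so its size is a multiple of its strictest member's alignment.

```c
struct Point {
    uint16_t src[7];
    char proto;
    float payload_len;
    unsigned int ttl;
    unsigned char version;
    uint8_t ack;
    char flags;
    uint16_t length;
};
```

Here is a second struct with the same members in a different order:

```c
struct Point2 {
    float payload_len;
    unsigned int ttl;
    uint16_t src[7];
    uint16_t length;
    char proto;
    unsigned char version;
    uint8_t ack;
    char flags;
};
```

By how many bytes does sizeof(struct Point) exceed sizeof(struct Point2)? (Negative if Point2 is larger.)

src at 0 (size 14, align 2) → ends 14
proto at 14 (size 1, align 1) → ends 15
pad 1 to align 4 for payload_len
payload_len at 16 (size 4, align 4) → ends 20
ttl at 20 (size 4, align 4) → ends 24
version at 24 (size 1, align 1) → ends 25
ack at 25 (size 1, align 1) → ends 26
flags at 26 (size 1, align 1) → ends 27
pad 1 to align 2 for length
length at 28 (size 2, align 2) → ends 30
tail pad 2 to reach multiple of 4
total 32 bytes, alignment 4
— Point2 —
payload_len at 0 (size 4, align 4) → ends 4
ttl at 4 (size 4, align 4) → ends 8
src at 8 (size 14, align 2) → ends 22
length at 22 (size 2, align 2) → ends 24
proto at 24 (size 1, align 1) → ends 25
version at 25 (size 1, align 1) → ends 26
ack at 26 (size 1, align 1) → ends 27
flags at 27 (size 1, align 1) → ends 28
total 28 bytes, alignment 4
32 − 28 = 4

4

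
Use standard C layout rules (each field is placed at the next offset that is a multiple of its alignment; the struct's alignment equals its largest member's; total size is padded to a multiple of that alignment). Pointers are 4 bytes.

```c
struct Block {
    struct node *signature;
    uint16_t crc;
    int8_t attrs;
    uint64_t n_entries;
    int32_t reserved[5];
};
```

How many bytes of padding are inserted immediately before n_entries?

signature at 0 (size 4, align 4) → ends 4
crc at 4 (size 2, align 2) → ends 6
attrs at 6 (size 1, align 1) → ends 7
pad 1 to align 8 for n_entries
n_entries at 8 (size 8, align 8) → ends 16

1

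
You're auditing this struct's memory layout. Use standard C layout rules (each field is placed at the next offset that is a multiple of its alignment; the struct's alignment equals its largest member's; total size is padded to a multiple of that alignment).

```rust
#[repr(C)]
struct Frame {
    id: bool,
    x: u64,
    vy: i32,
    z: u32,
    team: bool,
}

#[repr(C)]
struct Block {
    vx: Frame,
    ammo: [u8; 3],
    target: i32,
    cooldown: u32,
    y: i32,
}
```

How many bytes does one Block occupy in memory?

Frame: @0: id [1B, align 1] → 1; +7 pad (align 8); @8: x [8B, align 8] → 16; @16: vy [4B, align 4] → 20; @20: z [4B, align 4] → 24; @24: team [1B, align 1] → 25; +7 tail pad (align 8); size 32, align 8
@0: vx [32B, align 8] → 32
@32: ammo [3B, align 1] → 35
+1 pad (align 4)
@36: target [4B, align 4] → 40
@40: cooldown [4B, align 4] → 44
@44: y [4B, align 4] → 48
size 48, align 8

48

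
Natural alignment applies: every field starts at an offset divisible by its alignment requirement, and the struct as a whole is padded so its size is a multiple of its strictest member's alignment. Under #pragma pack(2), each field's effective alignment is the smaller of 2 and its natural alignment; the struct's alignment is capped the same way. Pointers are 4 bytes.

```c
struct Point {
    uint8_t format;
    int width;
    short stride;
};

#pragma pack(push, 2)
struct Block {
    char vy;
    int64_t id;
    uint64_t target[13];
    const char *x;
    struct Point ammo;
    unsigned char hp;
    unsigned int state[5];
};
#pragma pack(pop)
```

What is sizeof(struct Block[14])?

Point: format at 0 (size 1, align 1) → ends 1; pad 3 to align 4 for width; width at 4 (size 4, align 4) → ends 8; stride at 8 (size 2, align 2) → ends 10; tail pad 2 to reach multiple of 4; total 12 bytes, alignment 4
vy at 0 (size 1, align 1) → ends 1
pad 1 to align 2 for id
id at 2 (size 8, align 2) → ends 10
target at 10 (size 104, align 2) → ends 114
x at 114 (size 4, align 2) → ends 118
ammo at 118 (size 12, align 2) → ends 130
hp at 130 (size 1, align 1) → ends 131
pad 1 to align 2 for state
state at 132 (size 20, align 2) → ends 152
total 152 bytes, alignment 2
array of 14: 14 × 152 = 2128

2128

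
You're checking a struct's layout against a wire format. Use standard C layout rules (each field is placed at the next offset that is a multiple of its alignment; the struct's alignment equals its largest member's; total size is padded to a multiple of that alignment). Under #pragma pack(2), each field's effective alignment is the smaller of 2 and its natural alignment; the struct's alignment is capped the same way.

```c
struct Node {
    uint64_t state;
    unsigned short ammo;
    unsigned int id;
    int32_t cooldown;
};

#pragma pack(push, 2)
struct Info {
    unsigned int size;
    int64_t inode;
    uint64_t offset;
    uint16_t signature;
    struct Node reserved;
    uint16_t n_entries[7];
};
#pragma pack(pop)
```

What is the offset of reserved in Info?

Node: state at 0 (size 8, align 8) → ends 8; ammo at 8 (size 2, align 2) → ends 10; pad 2 to align 4 for id; id at 12 (size 4, align 4) → ends 16; cooldown at 16 (size 4, align 4) → ends 20; tail pad 4 to reach multiple of 8; total 24 bytes, alignment 8
size at 0 (size 4, align 2) → ends 4
inode at 4 (size 8, align 2) → ends 12
offset at 12 (size 8, align 2) → ends 20
signature at 20 (size 2, align 2) → ends 22
reserved at 22 (size 24, align 2) → ends 46

22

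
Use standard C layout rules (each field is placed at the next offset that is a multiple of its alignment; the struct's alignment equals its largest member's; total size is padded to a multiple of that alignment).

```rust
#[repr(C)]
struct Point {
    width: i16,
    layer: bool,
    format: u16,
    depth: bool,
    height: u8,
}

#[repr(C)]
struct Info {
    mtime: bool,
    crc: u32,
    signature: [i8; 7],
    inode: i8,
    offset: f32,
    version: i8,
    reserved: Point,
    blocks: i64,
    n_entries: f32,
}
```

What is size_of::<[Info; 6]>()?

Point: 0..2  width  (2B, 2-aligned); 2..3  layer  (1B, 1-aligned); 3..4  -- padding (1B); 4..6  format  (2B, 2-aligned); 6..7  depth  (1B, 1-aligned); 7..8  height  (1B, 1-aligned); sizeof = 8, alignof = 2
0..1  mtime  (1B, 1-aligned)
1..4  -- padding (3B)
4..8  crc  (4B, 4-aligned)
8..15  signature  (7B, 1-aligned)
15..16  inode  (1B, 1-aligned)
16..20  offset  (4B, 4-aligned)
20..21  version  (1B, 1-aligned)
21..22  -- padding (1B)
22..30  reserved  (8B, 2-aligned)
30..32  -- padding (2B)
32..40  blocks  (8B, 8-aligned)
40..44  n_entries  (4B, 4-aligned)
44..48  -- tail padding (4B)
sizeof = 48, alignof = 8
array of 6: 6 × 48 = 288

288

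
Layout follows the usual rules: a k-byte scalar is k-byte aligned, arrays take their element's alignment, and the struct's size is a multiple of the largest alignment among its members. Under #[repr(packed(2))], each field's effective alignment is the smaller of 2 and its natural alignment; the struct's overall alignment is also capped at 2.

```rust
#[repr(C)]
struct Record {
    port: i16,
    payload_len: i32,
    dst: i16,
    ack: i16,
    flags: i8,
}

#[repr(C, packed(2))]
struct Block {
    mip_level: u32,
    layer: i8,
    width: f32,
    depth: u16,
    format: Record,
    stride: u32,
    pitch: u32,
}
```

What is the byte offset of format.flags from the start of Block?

24

Record: @0: port [2B, align 2] → 2; +2 pad (align 4); @4: payload_len [4B, align 4] → 8; @8: dst [2B, align 2] → 10; @10: ack [2B, align 2] → 12; @12: flags [1B, align 1] → 13; +3 tail pad (align 4); size 16, align 4
@0: mip_level [4B, align 2] → 4
@4: layer [1B, align 1] → 5
+1 pad (align 2)
@6: width [4B, align 2] → 10
@10: depth [2B, align 2] → 12
@12: format [16B, align 2] → 28
within Record: flags at 12
12 + 12 = 24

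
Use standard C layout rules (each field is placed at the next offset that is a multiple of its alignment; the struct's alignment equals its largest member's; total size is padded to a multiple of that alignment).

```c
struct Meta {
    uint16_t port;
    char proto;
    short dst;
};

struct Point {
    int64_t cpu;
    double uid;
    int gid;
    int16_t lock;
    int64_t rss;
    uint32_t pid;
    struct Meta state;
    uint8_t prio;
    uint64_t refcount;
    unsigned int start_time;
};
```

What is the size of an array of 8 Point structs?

512

Meta: @0: port [2B, align 2] → 2; @2: proto [1B, align 1] → 3; +1 pad (align 2); @4: dst [2B, align 2] → 6; size 6, align 2
@0: cpu [8B, align 8] → 8
@8: uid [8B, align 8] → 16
@16: gid [4B, align 4] → 20
@20: lock [2B, align 2] → 22
+2 pad (align 8)
@24: rss [8B, align 8] → 32
@32: pid [4B, align 4] → 36
@36: state [6B, align 2] → 42
@42: prio [1B, align 1] → 43
+5 pad (align 8)
@48: refcount [8B, align 8] → 56
@56: start_time [4B, align 4] → 60
+4 tail pad (align 8)
size 64, align 8
array of 8: 8 × 64 = 512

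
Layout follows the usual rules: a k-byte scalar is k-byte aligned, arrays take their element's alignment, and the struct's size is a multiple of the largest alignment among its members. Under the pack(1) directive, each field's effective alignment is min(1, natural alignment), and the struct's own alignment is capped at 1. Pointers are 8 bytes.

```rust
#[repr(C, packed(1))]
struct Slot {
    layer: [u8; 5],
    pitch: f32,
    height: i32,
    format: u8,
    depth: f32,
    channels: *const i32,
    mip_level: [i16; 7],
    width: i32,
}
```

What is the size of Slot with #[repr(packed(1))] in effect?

44

@0: layer [5B, align 1] → 5
@5: pitch [4B, align 1] → 9
@9: height [4B, align 1] → 13
@13: format [1B, align 1] → 14
@14: depth [4B, align 1] → 18
@18: channels [8B, align 1] → 26
@26: mip_level [14B, align 1] → 40
@40: width [4B, align 1] → 44
size 44, align 1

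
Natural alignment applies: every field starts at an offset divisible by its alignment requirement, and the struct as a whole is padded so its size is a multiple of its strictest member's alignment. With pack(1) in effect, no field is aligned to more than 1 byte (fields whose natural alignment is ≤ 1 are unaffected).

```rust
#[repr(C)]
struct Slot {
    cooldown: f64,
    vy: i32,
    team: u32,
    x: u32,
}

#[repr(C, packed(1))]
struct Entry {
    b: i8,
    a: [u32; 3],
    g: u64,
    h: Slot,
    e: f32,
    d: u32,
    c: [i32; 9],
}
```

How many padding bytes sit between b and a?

0

Slot: @0: cooldown [8B, align 8] → 8; @8: vy [4B, align 4] → 12; @12: team [4B, align 4] → 16; @16: x [4B, align 4] → 20; +4 tail pad (align 8); size 24, align 8
@0: b [1B, align 1] → 1
@1: a [12B, align 1] → 13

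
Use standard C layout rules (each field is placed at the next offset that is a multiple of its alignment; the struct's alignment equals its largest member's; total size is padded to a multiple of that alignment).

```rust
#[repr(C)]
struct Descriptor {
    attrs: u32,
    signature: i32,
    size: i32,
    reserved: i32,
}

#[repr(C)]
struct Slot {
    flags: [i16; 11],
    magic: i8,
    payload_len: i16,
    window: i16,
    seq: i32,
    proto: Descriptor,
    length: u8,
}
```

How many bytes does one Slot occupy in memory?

52 bytes

Descriptor: @0: attrs [4B, align 4] → 4; @4: signature [4B, align 4] → 8; @8: size [4B, align 4] → 12; @12: reserved [4B, align 4] → 16; size 16, align 4
@0: flags [22B, align 2] → 22
@22: magic [1B, align 1] → 23
+1 pad (align 2)
@24: payload_len [2B, align 2] → 26
@26: window [2B, align 2] → 28
@28: seq [4B, align 4] → 32
@32: proto [16B, align 4] → 48
@48: length [1B, align 1] → 49
+3 tail pad (align 4)
size 52, align 4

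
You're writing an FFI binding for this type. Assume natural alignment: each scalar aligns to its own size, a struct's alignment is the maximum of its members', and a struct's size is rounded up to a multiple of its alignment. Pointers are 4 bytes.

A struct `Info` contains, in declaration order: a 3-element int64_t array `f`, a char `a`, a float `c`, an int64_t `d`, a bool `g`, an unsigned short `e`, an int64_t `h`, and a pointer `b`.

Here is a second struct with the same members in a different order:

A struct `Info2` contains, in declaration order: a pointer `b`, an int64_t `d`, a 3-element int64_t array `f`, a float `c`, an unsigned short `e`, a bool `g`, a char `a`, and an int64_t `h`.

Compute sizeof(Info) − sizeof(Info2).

8

@0: f [24B, align 8] → 24
@24: a [1B, align 1] → 25
+3 pad (align 4)
@28: c [4B, align 4] → 32
@32: d [8B, align 8] → 40
@40: g [1B, align 1] → 41
+1 pad (align 2)
@42: e [2B, align 2] → 44
+4 pad (align 8)
@48: h [8B, align 8] → 56
@56: b [4B, align 4] → 60
+4 tail pad (align 8)
size 64, align 8
— Info2 —
@0: b [4B, align 4] → 4
+4 pad (align 8)
@8: d [8B, align 8] → 16
@16: f [24B, align 8] → 40
@40: c [4B, align 4] → 44
@44: e [2B, align 2] → 46
@46: g [1B, align 1] → 47
@47: a [1B, align 1] → 48
@48: h [8B, align 8] → 56
size 56, align 8
64 − 56 = 8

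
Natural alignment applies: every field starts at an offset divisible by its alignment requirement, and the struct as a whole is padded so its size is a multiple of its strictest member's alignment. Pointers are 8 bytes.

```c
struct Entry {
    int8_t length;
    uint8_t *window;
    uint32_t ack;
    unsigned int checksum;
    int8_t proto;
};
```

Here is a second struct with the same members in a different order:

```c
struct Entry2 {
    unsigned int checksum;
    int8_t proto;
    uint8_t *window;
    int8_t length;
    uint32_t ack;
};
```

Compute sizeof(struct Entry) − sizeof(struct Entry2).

8

@0: length [1B, align 1] → 1
+7 pad (align 8)
@8: window [8B, align 8] → 16
@16: ack [4B, align 4] → 20
@20: checksum [4B, align 4] → 24
@24: proto [1B, align 1] → 25
+7 tail pad (align 8)
size 32, align 8
— Entry2 —
@0: checksum [4B, align 4] → 4
@4: proto [1B, align 1] → 5
+3 pad (align 8)
@8: window [8B, align 8] → 16
@16: length [1B, align 1] → 17
+3 pad (align 4)
@20: ack [4B, align 4] → 24
size 24, align 8
32 − 24 = 8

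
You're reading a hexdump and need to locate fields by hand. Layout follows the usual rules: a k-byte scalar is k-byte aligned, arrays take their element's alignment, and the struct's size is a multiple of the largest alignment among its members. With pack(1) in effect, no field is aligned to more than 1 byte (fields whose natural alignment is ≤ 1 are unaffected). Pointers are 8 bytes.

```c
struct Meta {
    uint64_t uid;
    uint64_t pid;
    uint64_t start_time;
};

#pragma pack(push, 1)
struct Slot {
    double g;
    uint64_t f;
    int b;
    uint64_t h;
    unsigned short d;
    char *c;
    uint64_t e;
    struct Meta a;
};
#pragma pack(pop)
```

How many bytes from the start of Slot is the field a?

Meta: @0: uid [8B, align 8] → 8; @8: pid [8B, align 8] → 16; @16: start_time [8B, align 8] → 24; size 24, align 8
@0: g [8B, align 1] → 8
@8: f [8B, align 1] → 16
@16: b [4B, align 1] → 20
@20: h [8B, align 1] → 28
@28: d [2B, align 1] → 30
@30: c [8B, align 1] → 38
@38: e [8B, align 1] → 46
@46: a [24B, align 1] → 70

46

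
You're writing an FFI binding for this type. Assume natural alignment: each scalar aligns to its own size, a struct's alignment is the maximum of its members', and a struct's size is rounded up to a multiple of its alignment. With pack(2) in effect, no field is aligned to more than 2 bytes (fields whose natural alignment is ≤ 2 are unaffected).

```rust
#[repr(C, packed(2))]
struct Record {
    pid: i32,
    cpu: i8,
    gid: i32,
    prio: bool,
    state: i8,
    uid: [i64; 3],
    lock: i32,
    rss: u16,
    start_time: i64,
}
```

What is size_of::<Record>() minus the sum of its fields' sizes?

1

pid at 0 (size 4, align 2) → ends 4
cpu at 4 (size 1, align 1) → ends 5
pad 1 to align 2 for gid
gid at 6 (size 4, align 2) → ends 10
prio at 10 (size 1, align 1) → ends 11
state at 11 (size 1, align 1) → ends 12
uid at 12 (size 24, align 2) → ends 36
lock at 36 (size 4, align 2) → ends 40
rss at 40 (size 2, align 2) → ends 42
start_time at 42 (size 8, align 2) → ends 50
total 50 bytes, alignment 2
data bytes 49, size 50 → padding 1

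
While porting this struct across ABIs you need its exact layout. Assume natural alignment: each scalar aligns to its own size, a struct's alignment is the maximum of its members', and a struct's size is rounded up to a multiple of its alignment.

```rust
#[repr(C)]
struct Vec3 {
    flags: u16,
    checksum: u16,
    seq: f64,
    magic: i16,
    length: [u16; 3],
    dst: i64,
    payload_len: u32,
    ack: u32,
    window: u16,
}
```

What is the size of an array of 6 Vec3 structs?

0..2  flags  (2B, 2-aligned)
2..4  checksum  (2B, 2-aligned)
4..8  -- padding (4B)
8..16  seq  (8B, 8-aligned)
16..18  magic  (2B, 2-aligned)
18..24  length  (6B, 2-aligned)
24..32  dst  (8B, 8-aligned)
32..36  payload_len  (4B, 4-aligned)
36..40  ack  (4B, 4-aligned)
40..42  window  (2B, 2-aligned)
42..48  -- tail padding (6B)
sizeof = 48, alignof = 8
array of 6: 6 × 48 = 288

288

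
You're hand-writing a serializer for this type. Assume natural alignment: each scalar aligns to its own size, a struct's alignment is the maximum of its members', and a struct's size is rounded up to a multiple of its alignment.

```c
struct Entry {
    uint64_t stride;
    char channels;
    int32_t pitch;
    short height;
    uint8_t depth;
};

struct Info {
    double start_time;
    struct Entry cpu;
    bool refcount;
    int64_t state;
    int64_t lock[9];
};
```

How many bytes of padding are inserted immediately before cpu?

0

Entry: stride at 0 (size 8, align 8) → ends 8; channels at 8 (size 1, align 1) → ends 9; pad 3 to align 4 for pitch; pitch at 12 (size 4, align 4) → ends 16; height at 16 (size 2, align 2) → ends 18; depth at 18 (size 1, align 1) → ends 19; tail pad 5 to reach multiple of 8; total 24 bytes, alignment 8
start_time at 0 (size 8, align 8) → ends 8
cpu at 8 (size 24, align 8) → ends 32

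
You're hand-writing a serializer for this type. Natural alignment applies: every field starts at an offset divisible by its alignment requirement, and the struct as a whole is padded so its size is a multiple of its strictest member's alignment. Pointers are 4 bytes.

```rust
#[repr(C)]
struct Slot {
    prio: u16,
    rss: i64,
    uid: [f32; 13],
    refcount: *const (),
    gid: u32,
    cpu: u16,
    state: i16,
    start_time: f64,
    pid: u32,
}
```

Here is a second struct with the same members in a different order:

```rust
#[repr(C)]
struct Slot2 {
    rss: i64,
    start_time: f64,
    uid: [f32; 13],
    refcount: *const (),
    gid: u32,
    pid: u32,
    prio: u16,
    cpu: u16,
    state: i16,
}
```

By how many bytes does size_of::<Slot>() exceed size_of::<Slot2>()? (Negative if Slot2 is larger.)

0..2  prio  (2B, 2-aligned)
2..8  -- padding (6B)
8..16  rss  (8B, 8-aligned)
16..68  uid  (52B, 4-aligned)
68..72  refcount  (4B, 4-aligned)
72..76  gid  (4B, 4-aligned)
76..78  cpu  (2B, 2-aligned)
78..80  state  (2B, 2-aligned)
80..88  start_time  (8B, 8-aligned)
88..92  pid  (4B, 4-aligned)
92..96  -- tail padding (4B)
sizeof = 96, alignof = 8
— Slot2 —
0..8  rss  (8B, 8-aligned)
8..16  start_time  (8B, 8-aligned)
16..68  uid  (52B, 4-aligned)
68..72  refcount  (4B, 4-aligned)
72..76  gid  (4B, 4-aligned)
76..80  pid  (4B, 4-aligned)
80..82  prio  (2B, 2-aligned)
82..84  cpu  (2B, 2-aligned)
84..86  state  (2B, 2-aligned)
86..88  -- tail padding (2B)
sizeof = 88, alignof = 8
96 − 88 = 8

8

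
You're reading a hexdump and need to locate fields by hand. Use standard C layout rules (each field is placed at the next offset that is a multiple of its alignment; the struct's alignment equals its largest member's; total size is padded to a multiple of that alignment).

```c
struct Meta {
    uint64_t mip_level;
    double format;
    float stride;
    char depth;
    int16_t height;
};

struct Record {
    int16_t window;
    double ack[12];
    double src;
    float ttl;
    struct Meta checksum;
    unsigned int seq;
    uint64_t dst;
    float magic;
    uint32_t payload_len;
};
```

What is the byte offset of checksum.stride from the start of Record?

136

Meta: 0..8  mip_level  (8B, 8-aligned); 8..16  format  (8B, 8-aligned); 16..20  stride  (4B, 4-aligned); 20..21  depth  (1B, 1-aligned); 21..22  -- padding (1B); 22..24  height  (2B, 2-aligned); sizeof = 24, alignof = 8
0..2  window  (2B, 2-aligned)
2..8  -- padding (6B)
8..104  ack  (96B, 8-aligned)
104..112  src  (8B, 8-aligned)
112..116  ttl  (4B, 4-aligned)
116..120  -- padding (4B)
120..144  checksum  (24B, 8-aligned)
within Meta: stride at 16
120 + 16 = 136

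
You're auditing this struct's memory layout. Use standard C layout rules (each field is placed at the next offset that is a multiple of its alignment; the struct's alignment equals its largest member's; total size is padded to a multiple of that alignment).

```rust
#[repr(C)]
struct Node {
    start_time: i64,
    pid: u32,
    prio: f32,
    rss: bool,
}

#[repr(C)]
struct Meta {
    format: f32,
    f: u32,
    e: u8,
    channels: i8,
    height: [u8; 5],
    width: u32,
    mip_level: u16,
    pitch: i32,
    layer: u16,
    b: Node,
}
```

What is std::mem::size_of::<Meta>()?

Node: 0..8  start_time  (8B, 8-aligned); 8..12  pid  (4B, 4-aligned); 12..16  prio  (4B, 4-aligned); 16..17  rss  (1B, 1-aligned); 17..24  -- tail padding (7B); sizeof = 24, alignof = 8
0..4  format  (4B, 4-aligned)
4..8  f  (4B, 4-aligned)
8..9  e  (1B, 1-aligned)
9..10  channels  (1B, 1-aligned)
10..15  height  (5B, 1-aligned)
15..16  -- padding (1B)
16..20  width  (4B, 4-aligned)
20..22  mip_level  (2B, 2-aligned)
22..24  -- padding (2B)
24..28  pitch  (4B, 4-aligned)
28..30  layer  (2B, 2-aligned)
30..32  -- padding (2B)
32..56  b  (24B, 8-aligned)
sizeof = 56, alignof = 8

56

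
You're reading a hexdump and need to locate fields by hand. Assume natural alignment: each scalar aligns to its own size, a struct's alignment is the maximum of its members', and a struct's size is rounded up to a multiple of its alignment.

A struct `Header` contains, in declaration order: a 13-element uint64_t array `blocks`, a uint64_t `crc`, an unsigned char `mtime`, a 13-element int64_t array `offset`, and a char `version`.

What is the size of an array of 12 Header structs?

2784

@0: blocks [104B, align 8] → 104
@104: crc [8B, align 8] → 112
@112: mtime [1B, align 1] → 113
+7 pad (align 8)
@120: offset [104B, align 8] → 224
@224: version [1B, align 1] → 225
+7 tail pad (align 8)
size 232, align 8
array of 12: 12 × 232 = 2784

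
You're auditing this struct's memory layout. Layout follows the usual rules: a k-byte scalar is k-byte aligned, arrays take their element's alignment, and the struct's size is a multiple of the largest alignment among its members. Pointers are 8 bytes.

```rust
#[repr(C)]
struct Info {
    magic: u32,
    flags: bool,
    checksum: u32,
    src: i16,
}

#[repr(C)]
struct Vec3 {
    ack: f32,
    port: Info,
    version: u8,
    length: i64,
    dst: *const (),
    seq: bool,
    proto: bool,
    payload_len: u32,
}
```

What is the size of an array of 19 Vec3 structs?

912

Info: 0..4  magic  (4B, 4-aligned); 4..5  flags  (1B, 1-aligned); 5..8  -- padding (3B); 8..12  checksum  (4B, 4-aligned); 12..14  src  (2B, 2-aligned); 14..16  -- tail padding (2B); sizeof = 16, alignof = 4
0..4  ack  (4B, 4-aligned)
4..20  port  (16B, 4-aligned)
20..21  version  (1B, 1-aligned)
21..24  -- padding (3B)
24..32  length  (8B, 8-aligned)
32..40  dst  (8B, 8-aligned)
40..41  seq  (1B, 1-aligned)
41..42  proto  (1B, 1-aligned)
42..44  -- padding (2B)
44..48  payload_len  (4B, 4-aligned)
sizeof = 48, alignof = 8
array of 19: 19 × 48 = 912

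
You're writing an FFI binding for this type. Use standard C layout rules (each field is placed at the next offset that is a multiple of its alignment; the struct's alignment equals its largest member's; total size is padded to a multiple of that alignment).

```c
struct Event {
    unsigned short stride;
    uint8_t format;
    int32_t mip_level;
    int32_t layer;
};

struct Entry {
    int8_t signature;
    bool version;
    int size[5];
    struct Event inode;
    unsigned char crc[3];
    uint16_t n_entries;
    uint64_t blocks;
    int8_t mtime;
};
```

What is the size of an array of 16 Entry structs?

Event: @0: stride [2B, align 2] → 2; @2: format [1B, align 1] → 3; +1 pad (align 4); @4: mip_level [4B, align 4] → 8; @8: layer [4B, align 4] → 12; size 12, align 4
@0: signature [1B, align 1] → 1
@1: version [1B, align 1] → 2
+2 pad (align 4)
@4: size [20B, align 4] → 24
@24: inode [12B, align 4] → 36
@36: crc [3B, align 1] → 39
+1 pad (align 2)
@40: n_entries [2B, align 2] → 42
+6 pad (align 8)
@48: blocks [8B, align 8] → 56
@56: mtime [1B, align 1] → 57
+7 tail pad (align 8)
size 64, align 8
array of 16: 16 × 64 = 1024

1024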